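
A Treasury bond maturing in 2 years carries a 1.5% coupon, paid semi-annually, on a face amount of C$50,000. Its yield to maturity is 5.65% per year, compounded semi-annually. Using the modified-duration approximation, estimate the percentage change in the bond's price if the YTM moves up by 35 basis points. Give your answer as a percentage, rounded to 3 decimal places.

Periodic yield y = 0.02825. Modified duration first:
  t   CF        PV=CF/(1+0.02825)^t    t·PV
  1       375.00       364.6973       364.6973
  2       375.00       354.6777       709.3553
  3       375.00       344.9333     1,034.7999
  4    50,375.00    45,063.0089   180,252.0355
  Σ                 46,127.3171   182,360.8880
P = 46,127.3171; D_Mac = 3.95342 half-year periods = 1.97671 yrs; D_mod = 1.97671/(1+0.02825) = 1.92240 yrs.
ΔP/P ≈ -D_mod · Δy = -1.92240 × (+0.0035) = -0.006728 = -0.6728%.

-0.673%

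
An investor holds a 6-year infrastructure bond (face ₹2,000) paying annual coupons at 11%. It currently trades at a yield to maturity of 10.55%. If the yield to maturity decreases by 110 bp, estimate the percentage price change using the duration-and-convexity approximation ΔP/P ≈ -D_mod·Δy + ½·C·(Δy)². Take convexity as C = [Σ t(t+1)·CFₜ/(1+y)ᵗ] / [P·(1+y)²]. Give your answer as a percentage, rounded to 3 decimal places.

+4.835%

With y = 0.1055:
  t   CF        PV=CF/(1+0.1055)^t    t·PV        t(t+1)·PV
  1       220.00       199.0050       199.0050         398.0100
  2       220.00       180.0135       360.0271       1,080.0813
  3       220.00       162.8345       488.5035       1,954.0141
  4       220.00       147.2949       589.1796       2,945.8979
  5       220.00       133.2383       666.1913       3,997.1477
  6     2,220.00     1,216.1874     7,297.1243      51,079.8700
  Σ                  2,038.5736     9,600.0307      61,455.0209
P = 2,038.5736; D_Mac = 4.70919 yrs; D_mod = 4.25978 yrs; C = 24.66684.
Duration effect: -4.25978 × (-0.011) = +0.046858
Convexity effect: 0.5 × 24.66684 × (-0.011)² = +0.0014923
ΔP/P ≈ +0.046858 + 0.0014923 = +0.048350 = +4.8350%.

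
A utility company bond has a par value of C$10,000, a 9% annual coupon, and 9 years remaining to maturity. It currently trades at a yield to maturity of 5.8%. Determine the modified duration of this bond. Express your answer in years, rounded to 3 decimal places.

Periodic yield y = 0.058. First find Macaulay duration:
  t   CF        PV=CF/(1+0.058)^t    t·PV
  1       900.00       850.6616       850.6616
  2       900.00       804.0280     1,608.0560
  3       900.00       759.9509     2,279.8526
  4       900.00       718.2900     2,873.1601
  5       900.00       678.9131     3,394.5654
  6       900.00       641.6948     3,850.1687
  7       900.00       606.5168     4,245.6176
  8       900.00       573.2673     4,586.1384
  9    10,900.00     6,562.2911    59,060.6195
  Σ                 12,195.6135    82,748.8398
P = 12,195.6135; Macaulay duration = 82,748.8398 / 12,195.6135 = 6.78513 years.
Modified duration = D_Mac / (1 + y) = 6.78513 / 1.058 = 6.41317 years.

6.413 years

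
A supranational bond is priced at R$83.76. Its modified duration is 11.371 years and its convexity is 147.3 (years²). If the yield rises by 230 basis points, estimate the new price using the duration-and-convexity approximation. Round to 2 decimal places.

R$65.12

Duration effect: -D_mod·Δy = -11.371 × (+0.023) = -0.261533
Convexity effect: ½·C·(Δy)² = 0.5 × 147.3 × (0.023)² = +0.03896085
ΔP/P ≈ -0.261533 + 0.03896085 = -0.22257215
New price ≈ 83.76 × (1 - 0.22257215) = 65.117356716.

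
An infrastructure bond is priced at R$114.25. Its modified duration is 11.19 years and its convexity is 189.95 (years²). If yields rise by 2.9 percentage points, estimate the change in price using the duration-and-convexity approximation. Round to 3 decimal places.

-R$27.950

Duration effect: -D_mod·Δy = -11.19 × (+0.029) = -0.324510
Convexity effect: ½·C·(Δy)² = 0.5 × 189.95 × (0.029)² = +0.079873975
ΔP/P ≈ -0.324510 + 0.079873975 = -0.244636025
ΔP ≈ 114.25 × (-0.244636025) = -27.94966585625.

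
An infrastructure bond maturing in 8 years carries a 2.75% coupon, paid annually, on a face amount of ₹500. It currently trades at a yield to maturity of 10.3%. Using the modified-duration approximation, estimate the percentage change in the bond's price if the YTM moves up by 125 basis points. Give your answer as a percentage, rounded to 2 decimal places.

-7.97%

Periodic yield y = 0.103. Modified duration first:
  t   CF        PV=CF/(1+0.103)^t    t·PV
  1        13.75        12.4660        12.4660
  2        13.75        11.3019        22.6038
  3        13.75        10.2465        30.7395
  4        13.75         9.2897        37.1587
  5        13.75         8.4222        42.1110
  6        13.75         7.6357        45.8143
  7        13.75         6.9227        48.4587
  8       513.75       234.5026     1,876.0211
  Σ                    300.7873     2,115.3732
P = 300.7873; D_Mac = 7.03279 yrs; D_mod = 7.03279/(1+0.103) = 6.37605 yrs.
ΔP/P ≈ -D_mod · Δy = -6.37605 × (+0.0125) = -0.079701 = -7.9701%.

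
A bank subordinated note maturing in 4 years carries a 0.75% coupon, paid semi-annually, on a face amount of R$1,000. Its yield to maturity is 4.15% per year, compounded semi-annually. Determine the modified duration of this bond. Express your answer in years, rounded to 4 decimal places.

Periodic yield y = 0.02075. First find Macaulay duration:
  t   CF        PV=CF/(1+0.02075)^t    t·PV
  1         3.75         3.6738         3.6738
  2         3.75         3.5991         7.1982
  3         3.75         3.5259        10.5778
  4         3.75         3.4542        13.8170
  5         3.75         3.3840        16.9202
  6         3.75         3.3152        19.8914
  7         3.75         3.2478        22.7349
  8     1,003.75       851.6682     6,813.3459
  Σ                    875.8684     6,908.1591
P = 875.8684; Macaulay duration = 6,908.1591 / 875.8684 = 7.88721 half-year periods = 3.94361 years.
Modified duration = D_Mac / (1 + y) = 3.94361 / 1.02075 = 3.86344 years.

3.8634 years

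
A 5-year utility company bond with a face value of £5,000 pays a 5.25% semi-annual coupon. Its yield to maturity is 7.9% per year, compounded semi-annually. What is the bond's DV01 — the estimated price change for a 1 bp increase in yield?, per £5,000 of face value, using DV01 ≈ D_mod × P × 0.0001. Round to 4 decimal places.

Periodic yield y = 0.0395.
  t   CF        PV=CF/(1+0.0395)^t    t·PV
  1       131.25       126.2626       126.2626
  2       131.25       121.4648       242.9295
  3       131.25       116.8492       350.5477
  4       131.25       112.4091       449.6363
  5       131.25       108.1376       540.6881
  6       131.25       104.0285       624.1710
  7       131.25       100.0755       700.5286
  8       131.25        96.2727       770.1820
  9       131.25        92.6145       833.5303
  10    5,131.25     3,483.1986    34,831.9861
  Σ                  4,461.3132    39,470.4622
P = 4,461.3132; D_Mac = 8.84727 half-year periods = 4.42364 yrs; D_mod = 4.25554 yrs.
DV01 ≈ 4.25554 × 4,461.3132 × 0.0001 = 1.898531.

£1.8985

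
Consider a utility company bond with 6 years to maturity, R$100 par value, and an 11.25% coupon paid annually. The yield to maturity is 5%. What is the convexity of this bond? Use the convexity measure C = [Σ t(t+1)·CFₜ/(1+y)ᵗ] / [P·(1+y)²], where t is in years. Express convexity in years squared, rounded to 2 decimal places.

With y = 0.05:
  t   CF        PV=CF/(1+0.05)^t    t·PV        t(t+1)·PV
  1        11.25        10.7143        10.7143          21.4286
  2        11.25        10.2041        20.4082          61.2245
  3        11.25         9.7182        29.1545         116.6181
  4        11.25         9.2554        37.0216         185.1081
  5        11.25         8.8147        44.0733         264.4401
  6       111.25        83.0165       498.0988       3,486.6914
  Σ                    131.7231       639.4707       4,135.5107
P = 131.7231.
Convexity = Σ t(t+1)·PV / [P·(1+y)²] = 4,135.5107 / (131.7231 × 1.102500) = 28.47664.

28.48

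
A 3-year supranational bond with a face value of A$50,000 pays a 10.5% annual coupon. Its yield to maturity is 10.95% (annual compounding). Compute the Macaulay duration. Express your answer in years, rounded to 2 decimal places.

Periodic yield y = 0.1095. Discount each cash flow and weight by its year:
  t   CF        PV=CF/(1+0.1095)^t    t·PV
  1     5,250.00     4,731.8612     4,731.8612
  2     5,250.00     4,264.8591     8,529.7182
  3    55,250.00    40,452.9654   121,358.8961
  Σ                 49,449.6857   134,620.4755
Price P = Σ PV = 49,449.6857.
Macaulay duration = Σ(t·PV) / P = 134,620.4755 / 49,449.6857 = 2.72237 years.

2.72 years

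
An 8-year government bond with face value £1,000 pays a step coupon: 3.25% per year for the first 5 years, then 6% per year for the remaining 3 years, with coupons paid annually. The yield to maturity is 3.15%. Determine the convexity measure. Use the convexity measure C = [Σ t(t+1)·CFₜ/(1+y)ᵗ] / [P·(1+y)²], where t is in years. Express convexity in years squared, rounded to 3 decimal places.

With y = 0.0315:
  t   CF        PV=CF/(1+0.0315)^t    t·PV        t(t+1)·PV
  1        32.50        31.5075        31.5075          63.0150
  2        32.50        30.5453        61.0907         183.2720
  3        32.50        29.6125        88.8376         355.3505
  4        32.50        28.7082       114.8329         574.1646
  5        32.50        27.8315       139.1577         834.9461
  6        60.00        49.8122       298.8733       2,092.1130
  7        60.00        48.2910       338.0373       2,704.2986
  8     1,060.00       827.0885     6,616.7084      59,550.3754
  Σ                  1,073.3970     7,689.0454      66,357.5353
P = 1,073.3970.
Convexity = Σ t(t+1)·PV / [P·(1+y)²] = 66,357.5353 / (1,073.3970 × 1.063992) = 58.10205.

58.102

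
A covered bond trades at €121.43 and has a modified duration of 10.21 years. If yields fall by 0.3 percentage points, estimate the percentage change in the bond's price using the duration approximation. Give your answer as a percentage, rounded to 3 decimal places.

+3.063%

Duration approximation: ΔP/P ≈ -D_mod · Δy = -10.21 × (-0.003) = +0.030630.
As a percentage: +3.0630%.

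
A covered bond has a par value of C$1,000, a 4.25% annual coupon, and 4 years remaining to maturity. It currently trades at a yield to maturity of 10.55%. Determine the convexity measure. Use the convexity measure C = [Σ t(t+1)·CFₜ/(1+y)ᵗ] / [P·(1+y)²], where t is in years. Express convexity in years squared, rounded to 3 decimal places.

14.907

With y = 0.1055:
  t   CF        PV=CF/(1+0.1055)^t    t·PV        t(t+1)·PV
  1        42.50        38.4441        38.4441          76.8883
  2        42.50        34.7753        69.5507         208.6521
  3        42.50        31.4567        94.3700         377.4800
  4     1,042.50       697.9769     2,791.9078      13,959.5388
  Σ                    802.6531     2,994.2726      14,622.5592
P = 802.6531.
Convexity = Σ t(t+1)·PV / [P·(1+y)²] = 14,622.5592 / (802.6531 × 1.222130) = 14.90658.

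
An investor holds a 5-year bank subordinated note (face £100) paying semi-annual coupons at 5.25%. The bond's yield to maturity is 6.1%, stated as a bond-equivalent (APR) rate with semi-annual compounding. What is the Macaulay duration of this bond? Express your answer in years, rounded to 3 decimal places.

Periodic yield y = 0.0305. Discount each cash flow and weight by its period:
  t   CF        PV=CF/(1+0.0305)^t    t·PV
  1        2.625         2.5473         2.5473
  2        2.625         2.4719         4.9438
  3        2.625         2.3988         7.1963
  4        2.625         2.3278         9.3110
  5        2.625         2.2589        11.2943
  6        2.625         2.1920        13.1520
  7        2.625         2.1271        14.8899
  8        2.625         2.0642        16.5134
  9        2.625         2.0031        18.0277
  10     102.625        75.9929       759.9293
  Σ                     96.3839       857.8050
Price P = Σ PV = 96.3839.
Macaulay duration = Σ(t·PV) / P = 857.8050 / 96.3839 = 8.89988 half-year periods.
In years: 8.89988 / 2 = 4.44994 years.

4.450 years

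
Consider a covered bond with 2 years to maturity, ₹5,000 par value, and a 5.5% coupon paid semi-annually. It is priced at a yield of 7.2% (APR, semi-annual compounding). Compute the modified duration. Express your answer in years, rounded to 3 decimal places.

1.853 years

Periodic yield y = 0.036. First find Macaulay duration:
  t   CF        PV=CF/(1+0.036)^t    t·PV
  1       137.50       132.7220       132.7220
  2       137.50       128.1100       256.2201
  3       137.50       123.6583       370.9750
  4     5,137.50     4,459.7736    17,839.0944
  Σ                  4,844.2640    18,599.0116
P = 4,844.2640; Macaulay duration = 18,599.0116 / 4,844.2640 = 3.83939 half-year periods = 1.91969 years.
Modified duration = D_Mac / (1 + y) = 1.91969 / 1.036 = 1.85299 years.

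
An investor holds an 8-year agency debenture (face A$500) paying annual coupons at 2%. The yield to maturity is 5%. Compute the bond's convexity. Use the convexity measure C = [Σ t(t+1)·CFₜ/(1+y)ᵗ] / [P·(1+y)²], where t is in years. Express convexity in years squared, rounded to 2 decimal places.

58.83

With y = 0.05:
  t   CF        PV=CF/(1+0.05)^t    t·PV        t(t+1)·PV
  1        10.00         9.5238         9.5238          19.0476
  2        10.00         9.0703        18.1406          54.4218
  3        10.00         8.6384        25.9151         103.6605
  4        10.00         8.2270        32.9081         164.5405
  5        10.00         7.8353        39.1763         235.0578
  6        10.00         7.4622        44.7729         313.4105
  7        10.00         7.1068        49.7477         397.9815
  8       510.00       345.1881     2,761.5046      24,853.5414
  Σ                    403.0518     2,981.6891      26,141.6616
P = 403.0518.
Convexity = Σ t(t+1)·PV / [P·(1+y)²] = 26,141.6616 / (403.0518 × 1.102500) = 58.82930.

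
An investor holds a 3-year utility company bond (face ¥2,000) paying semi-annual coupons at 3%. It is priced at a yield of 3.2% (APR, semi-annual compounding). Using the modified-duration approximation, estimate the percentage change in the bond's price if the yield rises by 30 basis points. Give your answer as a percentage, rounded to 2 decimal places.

Periodic yield y = 0.016. Modified duration first:
  t   CF        PV=CF/(1+0.016)^t    t·PV
  1        30.00        29.5276        29.5276
  2        30.00        29.0626        58.1251
  3        30.00        28.6049        85.8146
  4        30.00        28.1544       112.6176
  5        30.00        27.7110       138.5552
  6     2,030.00     1,845.5839    11,073.5033
  Σ                  1,988.6443    11,498.1434
P = 1,988.6443; D_Mac = 5.78190 half-year periods = 2.89095 yrs; D_mod = 2.89095/(1+0.016) = 2.84542 yrs.
ΔP/P ≈ -D_mod · Δy = -2.84542 × (+0.003) = -0.008536 = -0.8536%.

-0.85%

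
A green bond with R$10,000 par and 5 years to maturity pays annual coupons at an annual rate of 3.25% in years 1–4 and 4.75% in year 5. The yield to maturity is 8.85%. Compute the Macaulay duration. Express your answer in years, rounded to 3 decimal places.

4.652 years

Periodic yield y = 0.0885. Discount each cash flow and weight by its year:
  t   CF        PV=CF/(1+0.0885)^t    t·PV
  1       325.00       298.5760       298.5760
  2       325.00       274.3004       548.6009
  3       325.00       251.9986       755.9957
  4       325.00       231.5099       926.0397
  5    10,475.00     6,855.0695    34,275.3477
  Σ                  7,911.4545    36,804.5600
Price P = Σ PV = 7,911.4545.
Macaulay duration = Σ(t·PV) / P = 36,804.5600 / 7,911.4545 = 4.65206 years.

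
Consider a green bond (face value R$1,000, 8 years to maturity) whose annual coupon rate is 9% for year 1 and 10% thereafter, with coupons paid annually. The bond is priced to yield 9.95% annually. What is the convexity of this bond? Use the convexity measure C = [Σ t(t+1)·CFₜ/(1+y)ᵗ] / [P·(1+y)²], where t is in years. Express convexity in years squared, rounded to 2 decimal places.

39.25

With y = 0.0995:
  t   CF        PV=CF/(1+0.0995)^t    t·PV        t(t+1)·PV
  1        90.00        81.8554        81.8554         163.7108
  2       100.00        82.7198       165.4396         496.3189
  3       100.00        75.2340       225.7021         902.8083
  4       100.00        68.4257       273.7027       1,368.5134
  5       100.00        62.2334       311.1672       1,867.0033
  6       100.00        56.6016       339.6095       2,377.2666
  7       100.00        51.4794       360.3557       2,882.8457
  8     1,100.00       515.0280     4,120.2238      37,082.0139
  Σ                    993.5773     5,878.0560      47,140.4808
P = 993.5773.
Convexity = Σ t(t+1)·PV / [P·(1+y)²] = 47,140.4808 / (993.5773 × 1.208900) = 39.24659.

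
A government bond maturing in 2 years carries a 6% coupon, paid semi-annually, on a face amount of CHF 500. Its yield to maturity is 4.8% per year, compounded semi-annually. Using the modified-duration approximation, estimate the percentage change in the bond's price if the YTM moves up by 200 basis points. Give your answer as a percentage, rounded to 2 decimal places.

Periodic yield y = 0.024. Modified duration first:
  t   CF        PV=CF/(1+0.024)^t    t·PV
  1        15.00        14.6484        14.6484
  2        15.00        14.3051        28.6102
  3        15.00        13.9698        41.9095
  4       515.00       468.3898     1,873.5591
  Σ                    511.3132     1,958.7273
P = 511.3132; D_Mac = 3.83078 half-year periods = 1.91539 yrs; D_mod = 1.91539/(1+0.024) = 1.87050 yrs.
ΔP/P ≈ -D_mod · Δy = -1.87050 × (+0.02) = -0.037410 = -3.7410%.

-3.74%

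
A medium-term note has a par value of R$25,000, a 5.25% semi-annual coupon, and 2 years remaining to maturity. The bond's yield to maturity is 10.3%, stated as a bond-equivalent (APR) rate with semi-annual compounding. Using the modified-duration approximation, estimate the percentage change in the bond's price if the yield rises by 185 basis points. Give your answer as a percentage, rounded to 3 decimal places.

-3.379%

Periodic yield y = 0.0515. Modified duration first:
  t   CF        PV=CF/(1+0.0515)^t    t·PV
  1       656.25       624.1084       624.1084
  2       656.25       593.5411     1,187.0821
  3       656.25       564.4708     1,693.4124
  4    25,656.25    20,987.2758    83,949.1034
  Σ                 22,769.3961    87,453.7063
P = 22,769.3961; D_Mac = 3.84084 half-year periods = 1.92042 yrs; D_mod = 1.92042/(1+0.0515) = 1.82636 yrs.
ΔP/P ≈ -D_mod · Δy = -1.82636 × (+0.0185) = -0.033788 = -3.3788%.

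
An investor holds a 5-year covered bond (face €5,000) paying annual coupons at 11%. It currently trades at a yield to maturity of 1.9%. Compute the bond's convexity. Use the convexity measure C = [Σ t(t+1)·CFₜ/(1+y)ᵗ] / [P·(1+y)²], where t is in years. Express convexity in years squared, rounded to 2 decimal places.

23.20

With y = 0.019:
  t   CF        PV=CF/(1+0.019)^t    t·PV        t(t+1)·PV
  1       550.00       539.7448       539.7448       1,079.4897
  2       550.00       529.6809     1,059.3618       3,178.0855
  3       550.00       519.8046     1,559.4139       6,237.6555
  4       550.00       510.1125     2,040.4499      10,202.2497
  5     5,550.00     5,051.5198    25,257.5992     151,545.5952
  Σ                  7,150.8627    30,456.5697     172,243.0756
P = 7,150.8627.
Convexity = Σ t(t+1)·PV / [P·(1+y)²] = 172,243.0756 / (7,150.8627 × 1.038361) = 23.19717.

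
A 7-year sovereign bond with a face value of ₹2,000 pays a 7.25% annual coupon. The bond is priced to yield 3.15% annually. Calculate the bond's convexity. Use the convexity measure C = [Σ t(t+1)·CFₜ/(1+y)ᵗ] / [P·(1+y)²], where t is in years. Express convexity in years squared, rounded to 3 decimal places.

41.486

With y = 0.0315:
  t   CF        PV=CF/(1+0.0315)^t    t·PV        t(t+1)·PV
  1       145.00       140.5720       140.5720         281.1440
  2       145.00       136.2792       272.5584         817.6751
  3       145.00       132.1175       396.3525       1,585.4098
  4       145.00       128.0829       512.3315       2,561.6575
  5       145.00       124.1715       620.8574       3,725.1443
  6       145.00       120.3795       722.2771       5,055.9399
  7     2,145.00     1,726.4049    12,084.8346      96,678.6767
  Σ                  2,508.0075    14,749.7834     110,705.6473
P = 2,508.0075.
Convexity = Σ t(t+1)·PV / [P·(1+y)²] = 110,705.6473 / (2,508.0075 × 1.063992) = 41.48609.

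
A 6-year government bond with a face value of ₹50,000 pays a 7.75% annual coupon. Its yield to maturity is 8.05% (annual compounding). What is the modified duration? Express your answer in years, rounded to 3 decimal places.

Periodic yield y = 0.0805. First find Macaulay duration:
  t   CF        PV=CF/(1+0.0805)^t    t·PV
  1     3,875.00     3,586.3026     3,586.3026
  2     3,875.00     3,319.1140     6,638.2279
  3     3,875.00     3,071.8315     9,215.4946
  4     3,875.00     2,842.9723    11,371.8890
  5     3,875.00     2,631.1636    13,155.8179
  6    53,875.00    33,856.2346   203,137.4078
  Σ                 49,307.6186   247,105.1399
P = 49,307.6186; Macaulay duration = 247,105.1399 / 49,307.6186 = 5.01150 years.
Modified duration = D_Mac / (1 + y) = 5.01150 / 1.0805 = 4.63813 years.

4.638 years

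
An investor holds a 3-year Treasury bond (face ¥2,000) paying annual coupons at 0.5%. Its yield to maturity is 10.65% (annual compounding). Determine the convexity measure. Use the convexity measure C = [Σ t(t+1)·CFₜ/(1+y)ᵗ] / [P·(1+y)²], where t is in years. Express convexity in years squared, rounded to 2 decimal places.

With y = 0.1065:
  t   CF        PV=CF/(1+0.1065)^t    t·PV        t(t+1)·PV
  1        10.00         9.0375         9.0375          18.0750
  2        10.00         8.1677        16.3353          49.0059
  3     2,010.00     1,483.6853     4,451.0560      17,804.2240
  Σ                  1,500.8905     4,476.4288      17,871.3049
P = 1,500.8905.
Convexity = Σ t(t+1)·PV / [P·(1+y)²] = 17,871.3049 / (1,500.8905 × 1.224342) = 9.72533.

9.73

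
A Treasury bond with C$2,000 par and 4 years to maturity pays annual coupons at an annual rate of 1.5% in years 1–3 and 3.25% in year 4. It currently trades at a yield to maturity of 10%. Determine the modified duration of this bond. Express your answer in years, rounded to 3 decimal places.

Periodic yield y = 0.1. First find Macaulay duration:
  t   CF        PV=CF/(1+0.1)^t    t·PV
  1        30.00        27.2727        27.2727
  2        30.00        24.7934        49.5868
  3        30.00        22.5394        67.6183
  4     2,065.00     1,410.4228     5,641.6911
  Σ                  1,485.0283     5,786.1690
P = 1,485.0283; Macaulay duration = 5,786.1690 / 1,485.0283 = 3.89634 years.
Modified duration = D_Mac / (1 + y) = 3.89634 / 1.1 = 3.54212 years.

3.542 years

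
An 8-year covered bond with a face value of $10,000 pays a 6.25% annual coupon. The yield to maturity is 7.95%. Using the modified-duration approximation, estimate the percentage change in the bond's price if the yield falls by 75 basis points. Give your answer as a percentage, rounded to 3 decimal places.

+4.478%

Periodic yield y = 0.0795. Modified duration first:
  t   CF        PV=CF/(1+0.0795)^t    t·PV
  1       625.00       578.9717       578.9717
  2       625.00       536.3333     1,072.6665
  3       625.00       496.8349     1,490.5046
  4       625.00       460.2454     1,840.9815
  5       625.00       426.3505     2,131.7525
  6       625.00       394.9518     2,369.7110
  7       625.00       365.8655     2,561.0587
  8    10,625.00     5,761.6618    46,093.2947
  Σ                  9,021.2150    58,138.9413
P = 9,021.2150; D_Mac = 6.44469 yrs; D_mod = 6.44469/(1+0.0795) = 5.97007 yrs.
ΔP/P ≈ -D_mod · Δy = -5.97007 × (-0.0075) = +0.044776 = +4.4776%.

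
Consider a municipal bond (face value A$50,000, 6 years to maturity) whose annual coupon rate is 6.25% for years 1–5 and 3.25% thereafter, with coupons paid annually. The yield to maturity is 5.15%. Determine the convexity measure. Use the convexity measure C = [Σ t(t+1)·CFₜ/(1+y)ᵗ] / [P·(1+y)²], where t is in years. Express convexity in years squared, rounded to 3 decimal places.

With y = 0.0515:
  t   CF        PV=CF/(1+0.0515)^t    t·PV        t(t+1)·PV
  1     3,125.00     2,971.9448     2,971.9448       5,943.8897
  2     3,125.00     2,826.3860     5,652.7719      16,958.3158
  3     3,125.00     2,687.9562     8,063.8687      32,255.4746
  4     3,125.00     2,556.3064    10,225.2257      51,126.1287
  5     3,125.00     2,431.1046    12,155.5228      72,933.1366
  6    51,625.00    38,194.8143   229,168.8856   1,604,182.1994
  Σ                 51,668.5123   268,238.2196   1,783,399.1448
P = 51,668.5123.
Convexity = Σ t(t+1)·PV / [P·(1+y)²] = 1,783,399.1448 / (51,668.5123 × 1.105652) = 31.21793.

31.218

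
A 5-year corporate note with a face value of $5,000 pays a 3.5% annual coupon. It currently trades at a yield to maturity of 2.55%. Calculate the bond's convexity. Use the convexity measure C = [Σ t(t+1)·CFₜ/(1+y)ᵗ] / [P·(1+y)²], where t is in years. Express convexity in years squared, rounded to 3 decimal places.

26.109

With y = 0.0255:
  t   CF        PV=CF/(1+0.0255)^t    t·PV        t(t+1)·PV
  1       175.00       170.6485       170.6485         341.2969
  2       175.00       166.4051       332.8103         998.4308
  3       175.00       162.2673       486.8020       1,947.2078
  4       175.00       158.2324       632.9296       3,164.6478
  5     5,175.00     4,562.8063    22,814.0314     136,884.1884
  Σ                  5,220.3596    24,437.2216     143,335.7717
P = 5,220.3596.
Convexity = Σ t(t+1)·PV / [P·(1+y)²] = 143,335.7717 / (5,220.3596 × 1.051650) = 26.10856.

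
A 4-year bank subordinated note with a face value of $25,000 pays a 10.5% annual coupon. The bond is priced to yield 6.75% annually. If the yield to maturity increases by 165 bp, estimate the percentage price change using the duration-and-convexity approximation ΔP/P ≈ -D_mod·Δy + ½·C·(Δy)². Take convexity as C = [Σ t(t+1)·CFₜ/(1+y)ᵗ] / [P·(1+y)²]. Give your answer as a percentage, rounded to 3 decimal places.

-5.208%

With y = 0.0675:
  t   CF        PV=CF/(1+0.0675)^t    t·PV        t(t+1)·PV
  1     2,625.00     2,459.0164     2,459.0164       4,918.0328
  2     2,625.00     2,303.5282     4,607.0565      13,821.1694
  3     2,625.00     2,157.8719     6,473.6157      25,894.4626
  4    27,625.00    21,273.0985    85,092.3942     425,461.9709
  Σ                 28,193.5151    98,632.0827     470,095.6357
P = 28,193.5151; D_Mac = 3.49840 yrs; D_mod = 3.27719 yrs; C = 14.63192.
Duration effect: -3.27719 × (+0.0165) = -0.054074
Convexity effect: 0.5 × 14.63192 × (0.0165)² = +0.0019918
ΔP/P ≈ -0.054074 + 0.0019918 = -0.052082 = -5.2082%.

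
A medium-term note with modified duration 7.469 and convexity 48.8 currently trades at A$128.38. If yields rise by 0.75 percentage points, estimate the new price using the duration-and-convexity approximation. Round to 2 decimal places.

A$121.36

Duration effect: -D_mod·Δy = -7.469 × (+0.0075) = -0.0560175
Convexity effect: ½·C·(Δy)² = 0.5 × 48.8 × (0.0075)² = +0.0013725
ΔP/P ≈ -0.0560175 + 0.0013725 = -0.054645
New price ≈ 128.38 × (1 - 0.054645) = 121.3646749.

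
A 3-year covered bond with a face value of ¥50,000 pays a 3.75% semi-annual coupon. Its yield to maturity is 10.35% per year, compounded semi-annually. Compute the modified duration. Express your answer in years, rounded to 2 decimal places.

2.71 years

Periodic yield y = 0.05175. First find Macaulay duration:
  t   CF        PV=CF/(1+0.05175)^t    t·PV
  1       937.50       891.3715       891.3715
  2       937.50       847.5127     1,695.0255
  3       937.50       805.8120     2,417.4359
  4       937.50       766.1630     3,064.6521
  5       937.50       728.4650     3,642.3249
  6    50,937.50    37,632.4508   225,794.7045
  Σ                 41,671.7750   237,505.5144
P = 41,671.7750; Macaulay duration = 237,505.5144 / 41,671.7750 = 5.69943 half-year periods = 2.84972 years.
Modified duration = D_Mac / (1 + y) = 2.84972 / 1.05175 = 2.70950 years.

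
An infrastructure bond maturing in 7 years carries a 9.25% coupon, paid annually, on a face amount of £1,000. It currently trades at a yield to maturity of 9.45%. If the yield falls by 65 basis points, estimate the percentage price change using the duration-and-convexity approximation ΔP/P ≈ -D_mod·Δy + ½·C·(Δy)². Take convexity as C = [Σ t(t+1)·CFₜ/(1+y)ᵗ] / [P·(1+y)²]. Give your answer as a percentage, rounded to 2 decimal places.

+3.30%

With y = 0.0945:
  t   CF        PV=CF/(1+0.0945)^t    t·PV        t(t+1)·PV
  1        92.50        84.5135        84.5135         169.0270
  2        92.50        77.2165       154.4330         463.2991
  3        92.50        70.5496       211.6487         846.5950
  4        92.50        64.4583       257.8331       1,289.1655
  5        92.50        58.8929       294.4645       1,766.7868
  6        92.50        53.8080       322.8482       2,259.9375
  7     1,092.50       580.6455     4,064.5187      32,516.1495
  Σ                    990.0843     5,390.2597      39,310.9603
P = 990.0843; D_Mac = 5.44424 yrs; D_mod = 4.97418 yrs; C = 33.14438.
Duration effect: -4.97418 × (-0.0065) = +0.032332
Convexity effect: 0.5 × 33.14438 × (-0.0065)² = +0.0007002
ΔP/P ≈ +0.032332 + 0.0007002 = +0.033032 = +3.3032%.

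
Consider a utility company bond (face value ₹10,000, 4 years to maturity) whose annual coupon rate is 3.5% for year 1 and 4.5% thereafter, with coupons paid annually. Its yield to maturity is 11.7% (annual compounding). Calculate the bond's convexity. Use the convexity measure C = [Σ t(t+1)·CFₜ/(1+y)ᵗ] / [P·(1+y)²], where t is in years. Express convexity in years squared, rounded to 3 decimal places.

With y = 0.117:
  t   CF        PV=CF/(1+0.117)^t    t·PV        t(t+1)·PV
  1       350.00       313.3393       313.3393         626.6786
  2       450.00       360.6668       721.3336       2,164.0008
  3       450.00       322.8888       968.6664       3,874.6657
  4    10,450.00     6,712.7983    26,851.1932     134,255.9660
  Σ                  7,709.6932    28,854.5325     140,921.3111
P = 7,709.6932.
Convexity = Σ t(t+1)·PV / [P·(1+y)²] = 140,921.3111 / (7,709.6932 × 1.247689) = 14.64985.

14.650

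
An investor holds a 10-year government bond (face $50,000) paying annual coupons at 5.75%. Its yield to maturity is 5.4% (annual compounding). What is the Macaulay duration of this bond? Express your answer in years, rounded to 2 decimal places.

Periodic yield y = 0.054. Discount each cash flow and weight by its year:
  t   CF        PV=CF/(1+0.054)^t    t·PV
  1     2,875.00     2,727.7040     2,727.7040
  2     2,875.00     2,587.9544     5,175.9089
  3     2,875.00     2,455.3647     7,366.0942
  4     2,875.00     2,329.5681     9,318.2723
  5     2,875.00     2,210.2164    11,051.0819
  6     2,875.00     2,096.9795    12,581.8770
  7     2,875.00     1,989.5441    13,926.8088
  8     2,875.00     1,887.6130    15,100.9041
  9     2,875.00     1,790.9042    16,118.1377
  10   52,875.00    31,249.5863   312,495.8625
  Σ                 51,325.4347   405,862.6514
Price P = Σ PV = 51,325.4347.
Macaulay duration = Σ(t·PV) / P = 405,862.6514 / 51,325.4347 = 7.90763 years.

7.91 years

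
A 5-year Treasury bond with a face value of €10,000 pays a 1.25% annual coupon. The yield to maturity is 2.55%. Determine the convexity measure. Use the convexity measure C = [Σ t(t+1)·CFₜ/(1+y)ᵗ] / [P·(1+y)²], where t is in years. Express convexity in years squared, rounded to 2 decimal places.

27.57

With y = 0.0255:
  t   CF        PV=CF/(1+0.0255)^t    t·PV        t(t+1)·PV
  1       125.00       121.8918       121.8918         243.7835
  2       125.00       118.8608       237.7216         713.1649
  3       125.00       115.9052       347.7157       1,390.8627
  4       125.00       113.0231       452.0925       2,260.4627
  5    10,125.00     8,927.2297    44,636.1484     267,816.8903
  Σ                  9,396.9106    45,795.5700     272,425.1642
P = 9,396.9106.
Convexity = Σ t(t+1)·PV / [P·(1+y)²] = 272,425.1642 / (9,396.9106 × 1.051650) = 27.56708.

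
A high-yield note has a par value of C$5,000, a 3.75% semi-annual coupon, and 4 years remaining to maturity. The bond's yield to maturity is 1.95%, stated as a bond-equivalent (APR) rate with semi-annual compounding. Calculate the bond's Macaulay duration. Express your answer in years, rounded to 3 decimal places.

Periodic yield y = 0.00975. Discount each cash flow and weight by its period:
  t   CF        PV=CF/(1+0.00975)^t    t·PV
  1        93.75        92.8448        92.8448
  2        93.75        91.9483       183.8965
  3        93.75        91.0604       273.1813
  4        93.75        90.1812       360.7246
  5        93.75        89.3104       446.5519
  6        93.75        88.4480       530.6881
  7        93.75        87.5940       613.1578
  8     5,093.75     4,713.3179    37,706.5431
  Σ                  5,344.7049    40,207.5882
Price P = Σ PV = 5,344.7049.
Macaulay duration = Σ(t·PV) / P = 40,207.5882 / 5,344.7049 = 7.52288 half-year periods.
In years: 7.52288 / 2 = 3.76144 years.

3.761 years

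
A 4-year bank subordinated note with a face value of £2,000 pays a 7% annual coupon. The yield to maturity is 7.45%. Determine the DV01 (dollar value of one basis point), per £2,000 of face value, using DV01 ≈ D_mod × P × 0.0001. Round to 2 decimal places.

Periodic yield y = 0.0745.
  t   CF        PV=CF/(1+0.0745)^t    t·PV
  1       140.00       130.2932       130.2932
  2       140.00       121.2593       242.5187
  3       140.00       112.8519       338.5556
  4     2,140.00     1,605.4179     6,421.6715
  Σ                  1,969.8222     7,133.0390
P = 1,969.8222; D_Mac = 3.62116 yrs; D_mod = 3.37009 yrs.
DV01 ≈ 3.37009 × 1,969.8222 × 0.0001 = 0.663847.

£0.66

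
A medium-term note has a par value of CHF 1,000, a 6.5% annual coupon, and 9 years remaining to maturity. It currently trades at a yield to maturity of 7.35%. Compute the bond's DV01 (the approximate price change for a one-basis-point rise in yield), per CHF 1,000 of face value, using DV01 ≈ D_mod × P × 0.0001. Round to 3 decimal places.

Periodic yield y = 0.0735.
  t   CF        PV=CF/(1+0.0735)^t    t·PV
  1        65.00        60.5496        60.5496
  2        65.00        56.4039       112.8078
  3        65.00        52.5421       157.6262
  4        65.00        48.9446       195.7786
  5        65.00        45.5935       227.9676
  6        65.00        42.4718       254.8310
  7        65.00        39.5639       276.9472
  8        65.00        36.8550       294.8404
  9     1,065.00       562.5112     5,062.6007
  Σ                    945.4357     6,643.9492
P = 945.4357; D_Mac = 7.02739 yrs; D_mod = 6.54624 yrs.
DV01 ≈ 6.54624 × 945.4357 × 0.0001 = 0.618905.

CHF 0.619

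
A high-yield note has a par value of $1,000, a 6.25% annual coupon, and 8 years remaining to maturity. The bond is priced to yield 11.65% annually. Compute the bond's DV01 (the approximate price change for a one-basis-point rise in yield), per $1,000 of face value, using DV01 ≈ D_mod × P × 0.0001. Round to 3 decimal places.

$0.407

Periodic yield y = 0.1165.
  t   CF        PV=CF/(1+0.1165)^t    t·PV
  1        62.50        55.9785        55.9785
  2        62.50        50.1375       100.2750
  3        62.50        44.9059       134.7178
  4        62.50        40.2203       160.8811
  5        62.50        36.0235       180.1177
  6        62.50        32.2647       193.5882
  7        62.50        28.8981       202.2865
  8     1,062.50       440.0065     3,520.0522
  Σ                    728.4351     4,547.8971
P = 728.4351; D_Mac = 6.24338 yrs; D_mod = 5.59192 yrs.
DV01 ≈ 5.59192 × 728.4351 × 0.0001 = 0.407335.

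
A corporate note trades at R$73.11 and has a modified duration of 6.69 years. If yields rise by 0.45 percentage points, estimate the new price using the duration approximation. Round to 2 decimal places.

R$70.91

Duration approximation: ΔP/P ≈ -D_mod · Δy = -6.69 × (+0.0045) = -0.030105.
New price ≈ 73.11 × (1 - 0.030105) = 70.90902345.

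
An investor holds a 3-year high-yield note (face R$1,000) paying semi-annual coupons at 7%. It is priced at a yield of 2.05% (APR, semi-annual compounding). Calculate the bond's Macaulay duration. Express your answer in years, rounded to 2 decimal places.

2.78 years

Periodic yield y = 0.01025. Discount each cash flow and weight by its period:
  t   CF        PV=CF/(1+0.01025)^t    t·PV
  1        35.00        34.6449        34.6449
  2        35.00        34.2934        68.5868
  3        35.00        33.9454       101.8363
  4        35.00        33.6010       134.4041
  5        35.00        33.2601       166.3006
  6     1,035.00       973.5700     5,841.4202
  Σ                  1,143.3149     6,347.1928
Price P = Σ PV = 1,143.3149.
Macaulay duration = Σ(t·PV) / P = 6,347.1928 / 1,143.3149 = 5.55157 half-year periods.
In years: 5.55157 / 2 = 2.77579 years.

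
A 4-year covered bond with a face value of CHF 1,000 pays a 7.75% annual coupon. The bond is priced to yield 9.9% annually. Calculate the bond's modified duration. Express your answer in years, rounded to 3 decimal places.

Periodic yield y = 0.099. First find Macaulay duration:
  t   CF        PV=CF/(1+0.099)^t    t·PV
  1        77.50        70.5187        70.5187
  2        77.50        64.1662       128.3324
  3        77.50        58.3860       175.1580
  4     1,077.50       738.6293     2,954.5170
  Σ                    931.7001     3,328.5261
P = 931.7001; Macaulay duration = 3,328.5261 / 931.7001 = 3.57253 years.
Modified duration = D_Mac / (1 + y) = 3.57253 / 1.099 = 3.25071 years.

3.251 years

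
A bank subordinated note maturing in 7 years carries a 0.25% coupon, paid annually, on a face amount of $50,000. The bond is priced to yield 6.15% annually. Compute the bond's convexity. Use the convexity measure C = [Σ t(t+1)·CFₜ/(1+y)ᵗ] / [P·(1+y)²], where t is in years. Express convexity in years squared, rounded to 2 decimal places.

With y = 0.0615:
  t   CF        PV=CF/(1+0.0615)^t    t·PV        t(t+1)·PV
  1       125.00       117.7579       117.7579         235.5158
  2       125.00       110.9354       221.8707         665.6122
  3       125.00       104.5081       313.5243       1,254.0974
  4       125.00        98.4532       393.8130       1,969.0648
  5       125.00        92.7492       463.7458       2,782.4750
  6       125.00        87.3756       524.2534       3,669.7739
  7    50,125.00    33,007.6341   231,053.4386   1,848,427.5085
  Σ                 33,619.4134   233,088.4038   1,859,004.0477
P = 33,619.4134.
Convexity = Σ t(t+1)·PV / [P·(1+y)²] = 1,859,004.0477 / (33,619.4134 × 1.126782) = 49.07386.

49.07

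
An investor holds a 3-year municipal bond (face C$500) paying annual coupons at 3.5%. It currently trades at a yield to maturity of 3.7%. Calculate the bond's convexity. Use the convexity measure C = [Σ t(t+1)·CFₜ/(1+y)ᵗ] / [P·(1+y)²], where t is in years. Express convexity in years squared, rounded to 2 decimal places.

10.66

With y = 0.037:
  t   CF        PV=CF/(1+0.037)^t    t·PV        t(t+1)·PV
  1        17.50        16.8756        16.8756          33.7512
  2        17.50        16.2735        32.5470          97.6409
  3       517.50       464.0599     1,392.1798       5,568.7193
  Σ                    497.2090     1,441.6024       5,700.1115
P = 497.2090.
Convexity = Σ t(t+1)·PV / [P·(1+y)²] = 5,700.1115 / (497.2090 × 1.075369) = 10.66073.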